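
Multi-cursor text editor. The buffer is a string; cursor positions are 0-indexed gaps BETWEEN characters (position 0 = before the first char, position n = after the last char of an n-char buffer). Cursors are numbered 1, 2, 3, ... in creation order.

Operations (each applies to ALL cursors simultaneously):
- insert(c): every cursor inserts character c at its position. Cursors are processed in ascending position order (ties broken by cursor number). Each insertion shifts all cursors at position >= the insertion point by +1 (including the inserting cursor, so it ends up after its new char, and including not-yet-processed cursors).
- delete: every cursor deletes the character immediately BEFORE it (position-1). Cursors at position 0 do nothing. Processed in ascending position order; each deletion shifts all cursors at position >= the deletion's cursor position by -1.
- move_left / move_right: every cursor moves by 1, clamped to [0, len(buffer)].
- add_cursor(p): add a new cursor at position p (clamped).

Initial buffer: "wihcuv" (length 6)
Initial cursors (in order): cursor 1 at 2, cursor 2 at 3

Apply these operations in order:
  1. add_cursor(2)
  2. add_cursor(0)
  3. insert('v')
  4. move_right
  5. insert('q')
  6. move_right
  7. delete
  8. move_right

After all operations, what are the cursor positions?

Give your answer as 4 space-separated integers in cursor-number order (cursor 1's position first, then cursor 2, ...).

After op 1 (add_cursor(2)): buffer="wihcuv" (len 6), cursors c1@2 c3@2 c2@3, authorship ......
After op 2 (add_cursor(0)): buffer="wihcuv" (len 6), cursors c4@0 c1@2 c3@2 c2@3, authorship ......
After op 3 (insert('v')): buffer="vwivvhvcuv" (len 10), cursors c4@1 c1@5 c3@5 c2@7, authorship 4..13.2...
After op 4 (move_right): buffer="vwivvhvcuv" (len 10), cursors c4@2 c1@6 c3@6 c2@8, authorship 4..13.2...
After op 5 (insert('q')): buffer="vwqivvhqqvcquv" (len 14), cursors c4@3 c1@9 c3@9 c2@12, authorship 4.4.13.132.2..
After op 6 (move_right): buffer="vwqivvhqqvcquv" (len 14), cursors c4@4 c1@10 c3@10 c2@13, authorship 4.4.13.132.2..
After op 7 (delete): buffer="vwqvvhqcqv" (len 10), cursors c4@3 c1@7 c3@7 c2@9, authorship 4.413.1.2.
After op 8 (move_right): buffer="vwqvvhqcqv" (len 10), cursors c4@4 c1@8 c3@8 c2@10, authorship 4.413.1.2.

Answer: 8 10 8 4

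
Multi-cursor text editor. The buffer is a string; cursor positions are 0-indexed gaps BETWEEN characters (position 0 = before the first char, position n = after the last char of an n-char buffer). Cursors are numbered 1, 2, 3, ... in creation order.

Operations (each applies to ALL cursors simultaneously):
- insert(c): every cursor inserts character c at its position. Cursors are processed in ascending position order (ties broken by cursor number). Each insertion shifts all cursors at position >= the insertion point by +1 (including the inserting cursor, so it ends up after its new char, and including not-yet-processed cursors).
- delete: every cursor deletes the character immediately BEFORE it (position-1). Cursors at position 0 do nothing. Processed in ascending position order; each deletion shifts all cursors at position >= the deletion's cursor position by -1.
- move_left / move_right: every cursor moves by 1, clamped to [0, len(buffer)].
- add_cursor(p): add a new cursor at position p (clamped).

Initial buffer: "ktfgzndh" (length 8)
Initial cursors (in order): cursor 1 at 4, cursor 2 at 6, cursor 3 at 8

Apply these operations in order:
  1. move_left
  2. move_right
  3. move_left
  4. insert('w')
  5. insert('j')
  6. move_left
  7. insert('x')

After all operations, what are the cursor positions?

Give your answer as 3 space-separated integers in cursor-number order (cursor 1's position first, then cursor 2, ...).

Answer: 5 10 15

Derivation:
After op 1 (move_left): buffer="ktfgzndh" (len 8), cursors c1@3 c2@5 c3@7, authorship ........
After op 2 (move_right): buffer="ktfgzndh" (len 8), cursors c1@4 c2@6 c3@8, authorship ........
After op 3 (move_left): buffer="ktfgzndh" (len 8), cursors c1@3 c2@5 c3@7, authorship ........
After op 4 (insert('w')): buffer="ktfwgzwndwh" (len 11), cursors c1@4 c2@7 c3@10, authorship ...1..2..3.
After op 5 (insert('j')): buffer="ktfwjgzwjndwjh" (len 14), cursors c1@5 c2@9 c3@13, authorship ...11..22..33.
After op 6 (move_left): buffer="ktfwjgzwjndwjh" (len 14), cursors c1@4 c2@8 c3@12, authorship ...11..22..33.
After op 7 (insert('x')): buffer="ktfwxjgzwxjndwxjh" (len 17), cursors c1@5 c2@10 c3@15, authorship ...111..222..333.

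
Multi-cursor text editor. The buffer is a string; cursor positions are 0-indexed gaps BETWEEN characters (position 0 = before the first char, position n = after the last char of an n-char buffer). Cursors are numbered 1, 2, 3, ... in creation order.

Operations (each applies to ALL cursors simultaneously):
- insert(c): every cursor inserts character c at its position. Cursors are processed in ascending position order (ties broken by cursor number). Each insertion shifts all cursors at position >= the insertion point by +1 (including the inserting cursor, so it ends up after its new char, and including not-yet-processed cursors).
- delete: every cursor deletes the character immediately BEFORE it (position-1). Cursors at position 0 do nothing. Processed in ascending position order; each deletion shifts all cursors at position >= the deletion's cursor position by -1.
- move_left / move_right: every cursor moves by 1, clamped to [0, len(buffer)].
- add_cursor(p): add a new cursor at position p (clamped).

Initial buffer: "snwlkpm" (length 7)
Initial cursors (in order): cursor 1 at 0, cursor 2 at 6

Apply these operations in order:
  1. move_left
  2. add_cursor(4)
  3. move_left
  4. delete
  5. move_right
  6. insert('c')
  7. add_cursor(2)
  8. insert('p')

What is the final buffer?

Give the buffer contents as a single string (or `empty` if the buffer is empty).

After op 1 (move_left): buffer="snwlkpm" (len 7), cursors c1@0 c2@5, authorship .......
After op 2 (add_cursor(4)): buffer="snwlkpm" (len 7), cursors c1@0 c3@4 c2@5, authorship .......
After op 3 (move_left): buffer="snwlkpm" (len 7), cursors c1@0 c3@3 c2@4, authorship .......
After op 4 (delete): buffer="snkpm" (len 5), cursors c1@0 c2@2 c3@2, authorship .....
After op 5 (move_right): buffer="snkpm" (len 5), cursors c1@1 c2@3 c3@3, authorship .....
After op 6 (insert('c')): buffer="scnkccpm" (len 8), cursors c1@2 c2@6 c3@6, authorship .1..23..
After op 7 (add_cursor(2)): buffer="scnkccpm" (len 8), cursors c1@2 c4@2 c2@6 c3@6, authorship .1..23..
After op 8 (insert('p')): buffer="scppnkccpppm" (len 12), cursors c1@4 c4@4 c2@10 c3@10, authorship .114..2323..

Answer: scppnkccpppm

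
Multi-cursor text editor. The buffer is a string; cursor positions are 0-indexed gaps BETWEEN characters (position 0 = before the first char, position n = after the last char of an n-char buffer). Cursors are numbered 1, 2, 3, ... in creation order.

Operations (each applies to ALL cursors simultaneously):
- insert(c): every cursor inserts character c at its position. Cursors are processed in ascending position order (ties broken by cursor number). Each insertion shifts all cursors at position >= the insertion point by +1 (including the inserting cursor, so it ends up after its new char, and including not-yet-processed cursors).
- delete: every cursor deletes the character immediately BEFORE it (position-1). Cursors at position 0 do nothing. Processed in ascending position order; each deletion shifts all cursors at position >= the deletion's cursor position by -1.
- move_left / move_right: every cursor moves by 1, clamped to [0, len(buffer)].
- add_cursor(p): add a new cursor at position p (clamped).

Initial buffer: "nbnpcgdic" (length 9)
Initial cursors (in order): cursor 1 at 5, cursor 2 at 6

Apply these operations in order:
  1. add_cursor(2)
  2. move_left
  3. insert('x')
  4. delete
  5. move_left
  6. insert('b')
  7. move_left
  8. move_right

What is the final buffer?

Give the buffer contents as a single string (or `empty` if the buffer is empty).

After op 1 (add_cursor(2)): buffer="nbnpcgdic" (len 9), cursors c3@2 c1@5 c2@6, authorship .........
After op 2 (move_left): buffer="nbnpcgdic" (len 9), cursors c3@1 c1@4 c2@5, authorship .........
After op 3 (insert('x')): buffer="nxbnpxcxgdic" (len 12), cursors c3@2 c1@6 c2@8, authorship .3...1.2....
After op 4 (delete): buffer="nbnpcgdic" (len 9), cursors c3@1 c1@4 c2@5, authorship .........
After op 5 (move_left): buffer="nbnpcgdic" (len 9), cursors c3@0 c1@3 c2@4, authorship .........
After op 6 (insert('b')): buffer="bnbnbpbcgdic" (len 12), cursors c3@1 c1@5 c2@7, authorship 3...1.2.....
After op 7 (move_left): buffer="bnbnbpbcgdic" (len 12), cursors c3@0 c1@4 c2@6, authorship 3...1.2.....
After op 8 (move_right): buffer="bnbnbpbcgdic" (len 12), cursors c3@1 c1@5 c2@7, authorship 3...1.2.....

Answer: bnbnbpbcgdic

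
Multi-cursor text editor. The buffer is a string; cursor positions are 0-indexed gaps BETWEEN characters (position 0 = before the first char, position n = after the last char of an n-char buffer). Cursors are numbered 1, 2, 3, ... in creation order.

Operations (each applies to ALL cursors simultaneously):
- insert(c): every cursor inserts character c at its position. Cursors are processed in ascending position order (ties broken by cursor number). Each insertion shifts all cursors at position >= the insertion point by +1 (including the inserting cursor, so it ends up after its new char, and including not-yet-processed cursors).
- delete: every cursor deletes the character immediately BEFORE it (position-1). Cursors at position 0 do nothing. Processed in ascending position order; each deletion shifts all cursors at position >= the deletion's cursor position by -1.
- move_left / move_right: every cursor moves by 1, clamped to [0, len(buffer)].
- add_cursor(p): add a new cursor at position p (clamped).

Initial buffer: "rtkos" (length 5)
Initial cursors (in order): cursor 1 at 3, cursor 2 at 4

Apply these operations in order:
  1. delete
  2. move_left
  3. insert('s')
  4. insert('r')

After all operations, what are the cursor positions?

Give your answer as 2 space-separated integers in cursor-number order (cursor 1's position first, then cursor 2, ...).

Answer: 5 5

Derivation:
After op 1 (delete): buffer="rts" (len 3), cursors c1@2 c2@2, authorship ...
After op 2 (move_left): buffer="rts" (len 3), cursors c1@1 c2@1, authorship ...
After op 3 (insert('s')): buffer="rssts" (len 5), cursors c1@3 c2@3, authorship .12..
After op 4 (insert('r')): buffer="rssrrts" (len 7), cursors c1@5 c2@5, authorship .1212..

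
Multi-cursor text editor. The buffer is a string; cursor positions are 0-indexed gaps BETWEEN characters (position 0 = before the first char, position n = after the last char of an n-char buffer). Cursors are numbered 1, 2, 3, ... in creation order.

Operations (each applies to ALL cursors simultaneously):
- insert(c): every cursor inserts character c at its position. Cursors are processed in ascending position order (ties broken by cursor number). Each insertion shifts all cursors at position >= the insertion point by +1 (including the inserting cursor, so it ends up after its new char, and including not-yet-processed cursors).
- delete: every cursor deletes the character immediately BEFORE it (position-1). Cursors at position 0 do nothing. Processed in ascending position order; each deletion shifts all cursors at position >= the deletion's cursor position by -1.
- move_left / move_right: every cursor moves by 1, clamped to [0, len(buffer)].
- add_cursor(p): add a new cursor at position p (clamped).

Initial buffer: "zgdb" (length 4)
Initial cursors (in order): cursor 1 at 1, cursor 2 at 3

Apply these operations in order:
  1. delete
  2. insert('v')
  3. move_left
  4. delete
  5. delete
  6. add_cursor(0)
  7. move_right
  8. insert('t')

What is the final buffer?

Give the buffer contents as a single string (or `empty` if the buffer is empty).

Answer: vtttb

Derivation:
After op 1 (delete): buffer="gb" (len 2), cursors c1@0 c2@1, authorship ..
After op 2 (insert('v')): buffer="vgvb" (len 4), cursors c1@1 c2@3, authorship 1.2.
After op 3 (move_left): buffer="vgvb" (len 4), cursors c1@0 c2@2, authorship 1.2.
After op 4 (delete): buffer="vvb" (len 3), cursors c1@0 c2@1, authorship 12.
After op 5 (delete): buffer="vb" (len 2), cursors c1@0 c2@0, authorship 2.
After op 6 (add_cursor(0)): buffer="vb" (len 2), cursors c1@0 c2@0 c3@0, authorship 2.
After op 7 (move_right): buffer="vb" (len 2), cursors c1@1 c2@1 c3@1, authorship 2.
After op 8 (insert('t')): buffer="vtttb" (len 5), cursors c1@4 c2@4 c3@4, authorship 2123.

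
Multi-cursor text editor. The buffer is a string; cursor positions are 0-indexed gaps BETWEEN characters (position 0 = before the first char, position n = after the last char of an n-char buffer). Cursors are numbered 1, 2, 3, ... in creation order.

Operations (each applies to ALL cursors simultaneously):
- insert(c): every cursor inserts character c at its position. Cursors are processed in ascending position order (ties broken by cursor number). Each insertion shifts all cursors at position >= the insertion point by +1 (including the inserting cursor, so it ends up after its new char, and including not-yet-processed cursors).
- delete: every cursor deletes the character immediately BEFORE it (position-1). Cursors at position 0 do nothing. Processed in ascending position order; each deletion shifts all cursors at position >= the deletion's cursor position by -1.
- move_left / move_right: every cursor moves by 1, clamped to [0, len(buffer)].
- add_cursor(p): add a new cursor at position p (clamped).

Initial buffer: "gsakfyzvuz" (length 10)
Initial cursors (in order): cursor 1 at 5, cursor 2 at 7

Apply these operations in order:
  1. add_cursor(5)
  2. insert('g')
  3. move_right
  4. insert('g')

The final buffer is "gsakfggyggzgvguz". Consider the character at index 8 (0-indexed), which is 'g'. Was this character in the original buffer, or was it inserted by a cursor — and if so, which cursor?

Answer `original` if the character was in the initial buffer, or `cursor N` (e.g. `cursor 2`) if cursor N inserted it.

After op 1 (add_cursor(5)): buffer="gsakfyzvuz" (len 10), cursors c1@5 c3@5 c2@7, authorship ..........
After op 2 (insert('g')): buffer="gsakfggyzgvuz" (len 13), cursors c1@7 c3@7 c2@10, authorship .....13..2...
After op 3 (move_right): buffer="gsakfggyzgvuz" (len 13), cursors c1@8 c3@8 c2@11, authorship .....13..2...
After op 4 (insert('g')): buffer="gsakfggyggzgvguz" (len 16), cursors c1@10 c3@10 c2@14, authorship .....13.13.2.2..
Authorship (.=original, N=cursor N): . . . . . 1 3 . 1 3 . 2 . 2 . .
Index 8: author = 1

Answer: cursor 1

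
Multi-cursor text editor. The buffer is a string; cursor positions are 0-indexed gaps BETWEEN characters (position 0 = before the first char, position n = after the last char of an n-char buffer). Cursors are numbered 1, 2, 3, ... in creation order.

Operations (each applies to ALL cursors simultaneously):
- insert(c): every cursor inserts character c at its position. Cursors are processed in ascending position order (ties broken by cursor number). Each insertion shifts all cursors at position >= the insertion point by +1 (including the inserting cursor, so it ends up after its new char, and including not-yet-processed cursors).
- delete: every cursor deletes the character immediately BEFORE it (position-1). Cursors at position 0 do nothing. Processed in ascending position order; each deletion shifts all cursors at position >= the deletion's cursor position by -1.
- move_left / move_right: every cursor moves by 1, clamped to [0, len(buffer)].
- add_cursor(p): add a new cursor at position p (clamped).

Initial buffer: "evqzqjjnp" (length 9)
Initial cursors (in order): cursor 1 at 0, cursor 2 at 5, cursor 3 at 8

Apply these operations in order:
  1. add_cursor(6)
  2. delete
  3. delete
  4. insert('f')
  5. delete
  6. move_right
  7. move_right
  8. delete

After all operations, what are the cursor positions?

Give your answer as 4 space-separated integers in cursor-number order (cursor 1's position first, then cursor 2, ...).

After op 1 (add_cursor(6)): buffer="evqzqjjnp" (len 9), cursors c1@0 c2@5 c4@6 c3@8, authorship .........
After op 2 (delete): buffer="evqzjp" (len 6), cursors c1@0 c2@4 c4@4 c3@5, authorship ......
After op 3 (delete): buffer="evp" (len 3), cursors c1@0 c2@2 c3@2 c4@2, authorship ...
After op 4 (insert('f')): buffer="fevfffp" (len 7), cursors c1@1 c2@6 c3@6 c4@6, authorship 1..234.
After op 5 (delete): buffer="evp" (len 3), cursors c1@0 c2@2 c3@2 c4@2, authorship ...
After op 6 (move_right): buffer="evp" (len 3), cursors c1@1 c2@3 c3@3 c4@3, authorship ...
After op 7 (move_right): buffer="evp" (len 3), cursors c1@2 c2@3 c3@3 c4@3, authorship ...
After op 8 (delete): buffer="" (len 0), cursors c1@0 c2@0 c3@0 c4@0, authorship 

Answer: 0 0 0 0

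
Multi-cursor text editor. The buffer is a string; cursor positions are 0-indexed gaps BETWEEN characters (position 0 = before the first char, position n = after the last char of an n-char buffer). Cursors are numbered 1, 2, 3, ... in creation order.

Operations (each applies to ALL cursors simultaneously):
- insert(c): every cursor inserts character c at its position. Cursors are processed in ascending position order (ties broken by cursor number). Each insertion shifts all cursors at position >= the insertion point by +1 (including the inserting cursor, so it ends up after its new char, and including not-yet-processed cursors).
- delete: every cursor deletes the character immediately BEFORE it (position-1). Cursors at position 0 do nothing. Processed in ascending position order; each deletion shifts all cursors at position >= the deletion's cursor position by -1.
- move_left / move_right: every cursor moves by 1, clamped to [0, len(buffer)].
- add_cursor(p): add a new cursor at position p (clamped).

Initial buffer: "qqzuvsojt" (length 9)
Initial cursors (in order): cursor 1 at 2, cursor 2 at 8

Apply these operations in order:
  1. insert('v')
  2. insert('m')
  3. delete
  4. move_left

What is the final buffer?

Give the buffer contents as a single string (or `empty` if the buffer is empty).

After op 1 (insert('v')): buffer="qqvzuvsojvt" (len 11), cursors c1@3 c2@10, authorship ..1......2.
After op 2 (insert('m')): buffer="qqvmzuvsojvmt" (len 13), cursors c1@4 c2@12, authorship ..11......22.
After op 3 (delete): buffer="qqvzuvsojvt" (len 11), cursors c1@3 c2@10, authorship ..1......2.
After op 4 (move_left): buffer="qqvzuvsojvt" (len 11), cursors c1@2 c2@9, authorship ..1......2.

Answer: qqvzuvsojvt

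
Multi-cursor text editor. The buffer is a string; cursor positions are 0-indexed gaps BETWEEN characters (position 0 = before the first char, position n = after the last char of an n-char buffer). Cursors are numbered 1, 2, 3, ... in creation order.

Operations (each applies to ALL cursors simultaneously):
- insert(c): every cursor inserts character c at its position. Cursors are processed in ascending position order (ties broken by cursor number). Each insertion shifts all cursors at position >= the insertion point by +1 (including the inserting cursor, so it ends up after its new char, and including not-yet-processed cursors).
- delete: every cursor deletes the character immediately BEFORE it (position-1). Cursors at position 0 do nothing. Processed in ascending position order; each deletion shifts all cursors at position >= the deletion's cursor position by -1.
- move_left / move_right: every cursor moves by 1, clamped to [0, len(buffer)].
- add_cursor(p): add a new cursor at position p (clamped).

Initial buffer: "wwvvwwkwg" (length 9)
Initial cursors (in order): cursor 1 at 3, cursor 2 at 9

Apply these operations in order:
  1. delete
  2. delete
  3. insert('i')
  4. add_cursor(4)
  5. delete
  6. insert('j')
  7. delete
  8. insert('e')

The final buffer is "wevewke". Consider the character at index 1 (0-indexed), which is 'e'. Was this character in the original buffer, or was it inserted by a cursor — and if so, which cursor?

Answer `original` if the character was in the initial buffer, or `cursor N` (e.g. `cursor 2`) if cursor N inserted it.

Answer: cursor 1

Derivation:
After op 1 (delete): buffer="wwvwwkw" (len 7), cursors c1@2 c2@7, authorship .......
After op 2 (delete): buffer="wvwwk" (len 5), cursors c1@1 c2@5, authorship .....
After op 3 (insert('i')): buffer="wivwwki" (len 7), cursors c1@2 c2@7, authorship .1....2
After op 4 (add_cursor(4)): buffer="wivwwki" (len 7), cursors c1@2 c3@4 c2@7, authorship .1....2
After op 5 (delete): buffer="wvwk" (len 4), cursors c1@1 c3@2 c2@4, authorship ....
After op 6 (insert('j')): buffer="wjvjwkj" (len 7), cursors c1@2 c3@4 c2@7, authorship .1.3..2
After op 7 (delete): buffer="wvwk" (len 4), cursors c1@1 c3@2 c2@4, authorship ....
After op 8 (insert('e')): buffer="wevewke" (len 7), cursors c1@2 c3@4 c2@7, authorship .1.3..2
Authorship (.=original, N=cursor N): . 1 . 3 . . 2
Index 1: author = 1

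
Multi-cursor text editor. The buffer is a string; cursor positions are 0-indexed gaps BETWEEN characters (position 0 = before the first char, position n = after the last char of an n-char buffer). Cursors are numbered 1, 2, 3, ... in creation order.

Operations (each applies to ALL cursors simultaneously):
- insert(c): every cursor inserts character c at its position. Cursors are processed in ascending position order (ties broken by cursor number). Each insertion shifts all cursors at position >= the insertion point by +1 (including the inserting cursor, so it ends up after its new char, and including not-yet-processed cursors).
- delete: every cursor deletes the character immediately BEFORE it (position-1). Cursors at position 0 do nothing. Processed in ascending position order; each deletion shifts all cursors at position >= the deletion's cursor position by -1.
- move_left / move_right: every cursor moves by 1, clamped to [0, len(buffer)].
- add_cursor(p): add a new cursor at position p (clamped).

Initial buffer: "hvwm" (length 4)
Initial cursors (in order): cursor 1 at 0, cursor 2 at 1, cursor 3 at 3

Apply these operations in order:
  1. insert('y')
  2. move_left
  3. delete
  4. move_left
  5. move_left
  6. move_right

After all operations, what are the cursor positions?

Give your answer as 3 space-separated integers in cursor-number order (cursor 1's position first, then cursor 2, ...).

After op 1 (insert('y')): buffer="yhyvwym" (len 7), cursors c1@1 c2@3 c3@6, authorship 1.2..3.
After op 2 (move_left): buffer="yhyvwym" (len 7), cursors c1@0 c2@2 c3@5, authorship 1.2..3.
After op 3 (delete): buffer="yyvym" (len 5), cursors c1@0 c2@1 c3@3, authorship 12.3.
After op 4 (move_left): buffer="yyvym" (len 5), cursors c1@0 c2@0 c3@2, authorship 12.3.
After op 5 (move_left): buffer="yyvym" (len 5), cursors c1@0 c2@0 c3@1, authorship 12.3.
After op 6 (move_right): buffer="yyvym" (len 5), cursors c1@1 c2@1 c3@2, authorship 12.3.

Answer: 1 1 2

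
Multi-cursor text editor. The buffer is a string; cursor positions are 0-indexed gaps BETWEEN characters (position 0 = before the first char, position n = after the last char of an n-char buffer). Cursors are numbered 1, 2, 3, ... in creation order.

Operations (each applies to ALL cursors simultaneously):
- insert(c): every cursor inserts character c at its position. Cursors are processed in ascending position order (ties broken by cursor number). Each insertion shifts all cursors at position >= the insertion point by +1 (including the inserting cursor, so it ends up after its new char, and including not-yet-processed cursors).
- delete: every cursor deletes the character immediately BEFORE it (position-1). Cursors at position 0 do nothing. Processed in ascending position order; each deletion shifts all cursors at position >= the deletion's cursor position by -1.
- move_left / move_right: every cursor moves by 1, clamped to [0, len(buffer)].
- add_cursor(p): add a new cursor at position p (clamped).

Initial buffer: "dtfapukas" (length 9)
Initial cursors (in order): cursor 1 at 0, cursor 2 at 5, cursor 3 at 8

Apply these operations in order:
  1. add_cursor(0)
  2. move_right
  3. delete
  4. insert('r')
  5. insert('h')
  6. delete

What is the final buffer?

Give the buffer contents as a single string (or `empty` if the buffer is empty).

After op 1 (add_cursor(0)): buffer="dtfapukas" (len 9), cursors c1@0 c4@0 c2@5 c3@8, authorship .........
After op 2 (move_right): buffer="dtfapukas" (len 9), cursors c1@1 c4@1 c2@6 c3@9, authorship .........
After op 3 (delete): buffer="tfapka" (len 6), cursors c1@0 c4@0 c2@4 c3@6, authorship ......
After op 4 (insert('r')): buffer="rrtfaprkar" (len 10), cursors c1@2 c4@2 c2@7 c3@10, authorship 14....2..3
After op 5 (insert('h')): buffer="rrhhtfaprhkarh" (len 14), cursors c1@4 c4@4 c2@10 c3@14, authorship 1414....22..33
After op 6 (delete): buffer="rrtfaprkar" (len 10), cursors c1@2 c4@2 c2@7 c3@10, authorship 14....2..3

Answer: rrtfaprkar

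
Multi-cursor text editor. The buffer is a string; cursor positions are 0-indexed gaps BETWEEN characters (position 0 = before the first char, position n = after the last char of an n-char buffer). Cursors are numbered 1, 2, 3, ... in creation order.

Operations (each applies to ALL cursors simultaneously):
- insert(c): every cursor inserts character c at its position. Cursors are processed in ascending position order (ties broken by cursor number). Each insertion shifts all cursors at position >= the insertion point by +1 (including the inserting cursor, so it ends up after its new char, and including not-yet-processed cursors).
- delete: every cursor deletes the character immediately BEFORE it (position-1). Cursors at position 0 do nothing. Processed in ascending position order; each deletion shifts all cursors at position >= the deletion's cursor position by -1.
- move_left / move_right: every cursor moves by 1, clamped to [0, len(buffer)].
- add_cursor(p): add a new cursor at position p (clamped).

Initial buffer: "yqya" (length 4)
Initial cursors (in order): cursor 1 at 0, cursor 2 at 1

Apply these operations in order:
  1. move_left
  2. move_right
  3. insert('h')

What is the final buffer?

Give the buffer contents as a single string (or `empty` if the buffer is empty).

After op 1 (move_left): buffer="yqya" (len 4), cursors c1@0 c2@0, authorship ....
After op 2 (move_right): buffer="yqya" (len 4), cursors c1@1 c2@1, authorship ....
After op 3 (insert('h')): buffer="yhhqya" (len 6), cursors c1@3 c2@3, authorship .12...

Answer: yhhqya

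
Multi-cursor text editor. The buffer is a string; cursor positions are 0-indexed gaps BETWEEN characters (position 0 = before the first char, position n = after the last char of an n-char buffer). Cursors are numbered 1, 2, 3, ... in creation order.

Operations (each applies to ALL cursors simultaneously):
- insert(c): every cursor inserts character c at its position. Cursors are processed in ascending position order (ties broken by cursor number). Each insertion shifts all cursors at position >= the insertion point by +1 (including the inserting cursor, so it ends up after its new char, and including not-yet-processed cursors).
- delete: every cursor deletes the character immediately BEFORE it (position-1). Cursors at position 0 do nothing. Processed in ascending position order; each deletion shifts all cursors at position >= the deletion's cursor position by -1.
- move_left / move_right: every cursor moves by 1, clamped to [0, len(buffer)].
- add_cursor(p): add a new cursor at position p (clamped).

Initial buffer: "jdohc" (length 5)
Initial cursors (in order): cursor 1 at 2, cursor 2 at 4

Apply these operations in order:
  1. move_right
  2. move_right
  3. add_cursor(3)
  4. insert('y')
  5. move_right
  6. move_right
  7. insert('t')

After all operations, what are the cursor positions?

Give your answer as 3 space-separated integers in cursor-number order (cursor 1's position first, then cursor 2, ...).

After op 1 (move_right): buffer="jdohc" (len 5), cursors c1@3 c2@5, authorship .....
After op 2 (move_right): buffer="jdohc" (len 5), cursors c1@4 c2@5, authorship .....
After op 3 (add_cursor(3)): buffer="jdohc" (len 5), cursors c3@3 c1@4 c2@5, authorship .....
After op 4 (insert('y')): buffer="jdoyhycy" (len 8), cursors c3@4 c1@6 c2@8, authorship ...3.1.2
After op 5 (move_right): buffer="jdoyhycy" (len 8), cursors c3@5 c1@7 c2@8, authorship ...3.1.2
After op 6 (move_right): buffer="jdoyhycy" (len 8), cursors c3@6 c1@8 c2@8, authorship ...3.1.2
After op 7 (insert('t')): buffer="jdoyhytcytt" (len 11), cursors c3@7 c1@11 c2@11, authorship ...3.13.212

Answer: 11 11 7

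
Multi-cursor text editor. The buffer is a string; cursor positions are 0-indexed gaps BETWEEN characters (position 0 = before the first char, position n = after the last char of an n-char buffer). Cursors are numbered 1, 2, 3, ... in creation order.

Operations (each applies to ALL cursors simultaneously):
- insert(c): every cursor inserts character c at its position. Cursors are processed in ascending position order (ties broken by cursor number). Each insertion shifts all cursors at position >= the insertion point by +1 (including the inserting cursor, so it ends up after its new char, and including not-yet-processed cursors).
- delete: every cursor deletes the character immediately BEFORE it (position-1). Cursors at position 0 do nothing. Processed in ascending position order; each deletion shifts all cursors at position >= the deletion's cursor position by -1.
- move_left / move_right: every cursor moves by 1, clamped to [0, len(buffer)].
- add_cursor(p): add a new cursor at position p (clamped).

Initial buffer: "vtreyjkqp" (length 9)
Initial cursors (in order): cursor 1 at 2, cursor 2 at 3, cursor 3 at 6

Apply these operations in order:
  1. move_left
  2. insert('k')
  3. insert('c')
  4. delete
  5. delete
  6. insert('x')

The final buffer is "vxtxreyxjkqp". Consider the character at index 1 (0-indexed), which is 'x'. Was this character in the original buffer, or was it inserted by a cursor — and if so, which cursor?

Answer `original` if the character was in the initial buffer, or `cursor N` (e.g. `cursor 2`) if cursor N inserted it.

After op 1 (move_left): buffer="vtreyjkqp" (len 9), cursors c1@1 c2@2 c3@5, authorship .........
After op 2 (insert('k')): buffer="vktkreykjkqp" (len 12), cursors c1@2 c2@4 c3@8, authorship .1.2...3....
After op 3 (insert('c')): buffer="vkctkcreykcjkqp" (len 15), cursors c1@3 c2@6 c3@11, authorship .11.22...33....
After op 4 (delete): buffer="vktkreykjkqp" (len 12), cursors c1@2 c2@4 c3@8, authorship .1.2...3....
After op 5 (delete): buffer="vtreyjkqp" (len 9), cursors c1@1 c2@2 c3@5, authorship .........
After op 6 (insert('x')): buffer="vxtxreyxjkqp" (len 12), cursors c1@2 c2@4 c3@8, authorship .1.2...3....
Authorship (.=original, N=cursor N): . 1 . 2 . . . 3 . . . .
Index 1: author = 1

Answer: cursor 1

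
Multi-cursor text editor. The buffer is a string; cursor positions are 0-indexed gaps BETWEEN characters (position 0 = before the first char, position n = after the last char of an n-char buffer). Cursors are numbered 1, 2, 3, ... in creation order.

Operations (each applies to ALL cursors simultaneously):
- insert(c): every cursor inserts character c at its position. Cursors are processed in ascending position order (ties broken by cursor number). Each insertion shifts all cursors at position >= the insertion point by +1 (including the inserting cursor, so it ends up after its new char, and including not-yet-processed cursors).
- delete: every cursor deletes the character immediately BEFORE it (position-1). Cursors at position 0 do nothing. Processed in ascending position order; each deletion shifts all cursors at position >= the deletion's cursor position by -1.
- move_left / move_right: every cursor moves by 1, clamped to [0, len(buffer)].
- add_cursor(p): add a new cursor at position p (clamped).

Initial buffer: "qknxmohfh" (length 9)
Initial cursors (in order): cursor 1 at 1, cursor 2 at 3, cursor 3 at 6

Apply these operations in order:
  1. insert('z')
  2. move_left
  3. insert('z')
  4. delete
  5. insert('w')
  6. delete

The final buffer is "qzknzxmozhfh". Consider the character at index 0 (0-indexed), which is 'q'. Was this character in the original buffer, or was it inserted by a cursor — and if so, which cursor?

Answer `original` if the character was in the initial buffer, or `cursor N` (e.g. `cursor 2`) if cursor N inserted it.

Answer: original

Derivation:
After op 1 (insert('z')): buffer="qzknzxmozhfh" (len 12), cursors c1@2 c2@5 c3@9, authorship .1..2...3...
After op 2 (move_left): buffer="qzknzxmozhfh" (len 12), cursors c1@1 c2@4 c3@8, authorship .1..2...3...
After op 3 (insert('z')): buffer="qzzknzzxmozzhfh" (len 15), cursors c1@2 c2@6 c3@11, authorship .11..22...33...
After op 4 (delete): buffer="qzknzxmozhfh" (len 12), cursors c1@1 c2@4 c3@8, authorship .1..2...3...
After op 5 (insert('w')): buffer="qwzknwzxmowzhfh" (len 15), cursors c1@2 c2@6 c3@11, authorship .11..22...33...
After op 6 (delete): buffer="qzknzxmozhfh" (len 12), cursors c1@1 c2@4 c3@8, authorship .1..2...3...
Authorship (.=original, N=cursor N): . 1 . . 2 . . . 3 . . .
Index 0: author = original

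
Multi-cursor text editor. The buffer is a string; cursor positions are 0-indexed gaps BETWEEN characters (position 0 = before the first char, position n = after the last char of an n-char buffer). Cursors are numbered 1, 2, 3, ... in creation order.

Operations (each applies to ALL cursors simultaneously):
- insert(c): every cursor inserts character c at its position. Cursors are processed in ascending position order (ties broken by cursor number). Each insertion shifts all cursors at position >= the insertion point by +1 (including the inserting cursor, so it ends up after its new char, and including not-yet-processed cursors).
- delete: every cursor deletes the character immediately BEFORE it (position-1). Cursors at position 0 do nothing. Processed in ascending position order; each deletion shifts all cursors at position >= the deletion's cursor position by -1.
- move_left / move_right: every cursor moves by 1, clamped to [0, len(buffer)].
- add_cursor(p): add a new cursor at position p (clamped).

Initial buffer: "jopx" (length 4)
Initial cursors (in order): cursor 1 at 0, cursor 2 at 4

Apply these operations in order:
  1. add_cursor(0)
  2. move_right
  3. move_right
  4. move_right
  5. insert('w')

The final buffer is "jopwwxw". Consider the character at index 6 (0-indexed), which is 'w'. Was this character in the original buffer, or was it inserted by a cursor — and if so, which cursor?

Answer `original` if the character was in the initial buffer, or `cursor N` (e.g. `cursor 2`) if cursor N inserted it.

After op 1 (add_cursor(0)): buffer="jopx" (len 4), cursors c1@0 c3@0 c2@4, authorship ....
After op 2 (move_right): buffer="jopx" (len 4), cursors c1@1 c3@1 c2@4, authorship ....
After op 3 (move_right): buffer="jopx" (len 4), cursors c1@2 c3@2 c2@4, authorship ....
After op 4 (move_right): buffer="jopx" (len 4), cursors c1@3 c3@3 c2@4, authorship ....
After op 5 (insert('w')): buffer="jopwwxw" (len 7), cursors c1@5 c3@5 c2@7, authorship ...13.2
Authorship (.=original, N=cursor N): . . . 1 3 . 2
Index 6: author = 2

Answer: cursor 2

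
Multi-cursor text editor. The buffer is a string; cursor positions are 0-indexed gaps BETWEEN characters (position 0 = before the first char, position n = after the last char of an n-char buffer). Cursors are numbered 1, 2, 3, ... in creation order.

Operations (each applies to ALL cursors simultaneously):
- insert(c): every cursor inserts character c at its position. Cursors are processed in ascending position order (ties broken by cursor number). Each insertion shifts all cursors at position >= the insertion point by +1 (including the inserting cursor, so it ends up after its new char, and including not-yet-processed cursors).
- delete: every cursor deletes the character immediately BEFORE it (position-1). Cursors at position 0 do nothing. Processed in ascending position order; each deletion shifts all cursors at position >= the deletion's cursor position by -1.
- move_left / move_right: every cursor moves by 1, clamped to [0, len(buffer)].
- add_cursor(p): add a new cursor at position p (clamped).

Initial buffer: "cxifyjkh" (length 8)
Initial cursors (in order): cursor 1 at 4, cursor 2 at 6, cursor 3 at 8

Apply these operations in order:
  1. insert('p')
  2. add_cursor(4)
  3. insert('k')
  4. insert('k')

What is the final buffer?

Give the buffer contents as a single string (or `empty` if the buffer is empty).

After op 1 (insert('p')): buffer="cxifpyjpkhp" (len 11), cursors c1@5 c2@8 c3@11, authorship ....1..2..3
After op 2 (add_cursor(4)): buffer="cxifpyjpkhp" (len 11), cursors c4@4 c1@5 c2@8 c3@11, authorship ....1..2..3
After op 3 (insert('k')): buffer="cxifkpkyjpkkhpk" (len 15), cursors c4@5 c1@7 c2@11 c3@15, authorship ....411..22..33
After op 4 (insert('k')): buffer="cxifkkpkkyjpkkkhpkk" (len 19), cursors c4@6 c1@9 c2@14 c3@19, authorship ....44111..222..333

Answer: cxifkkpkkyjpkkkhpkk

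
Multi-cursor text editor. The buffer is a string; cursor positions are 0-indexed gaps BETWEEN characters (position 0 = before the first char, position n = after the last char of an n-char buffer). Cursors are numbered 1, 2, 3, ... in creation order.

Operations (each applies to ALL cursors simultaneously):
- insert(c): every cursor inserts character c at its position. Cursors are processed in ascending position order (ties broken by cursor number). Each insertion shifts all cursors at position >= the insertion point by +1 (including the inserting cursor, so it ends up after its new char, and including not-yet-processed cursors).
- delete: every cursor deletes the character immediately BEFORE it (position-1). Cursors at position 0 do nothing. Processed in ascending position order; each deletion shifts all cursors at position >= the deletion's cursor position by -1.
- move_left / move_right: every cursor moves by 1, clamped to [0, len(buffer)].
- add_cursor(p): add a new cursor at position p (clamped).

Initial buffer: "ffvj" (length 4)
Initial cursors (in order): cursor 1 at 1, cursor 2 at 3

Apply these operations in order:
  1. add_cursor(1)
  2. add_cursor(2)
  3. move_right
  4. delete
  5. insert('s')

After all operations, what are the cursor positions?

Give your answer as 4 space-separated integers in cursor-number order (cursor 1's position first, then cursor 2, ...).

After op 1 (add_cursor(1)): buffer="ffvj" (len 4), cursors c1@1 c3@1 c2@3, authorship ....
After op 2 (add_cursor(2)): buffer="ffvj" (len 4), cursors c1@1 c3@1 c4@2 c2@3, authorship ....
After op 3 (move_right): buffer="ffvj" (len 4), cursors c1@2 c3@2 c4@3 c2@4, authorship ....
After op 4 (delete): buffer="" (len 0), cursors c1@0 c2@0 c3@0 c4@0, authorship 
After op 5 (insert('s')): buffer="ssss" (len 4), cursors c1@4 c2@4 c3@4 c4@4, authorship 1234

Answer: 4 4 4 4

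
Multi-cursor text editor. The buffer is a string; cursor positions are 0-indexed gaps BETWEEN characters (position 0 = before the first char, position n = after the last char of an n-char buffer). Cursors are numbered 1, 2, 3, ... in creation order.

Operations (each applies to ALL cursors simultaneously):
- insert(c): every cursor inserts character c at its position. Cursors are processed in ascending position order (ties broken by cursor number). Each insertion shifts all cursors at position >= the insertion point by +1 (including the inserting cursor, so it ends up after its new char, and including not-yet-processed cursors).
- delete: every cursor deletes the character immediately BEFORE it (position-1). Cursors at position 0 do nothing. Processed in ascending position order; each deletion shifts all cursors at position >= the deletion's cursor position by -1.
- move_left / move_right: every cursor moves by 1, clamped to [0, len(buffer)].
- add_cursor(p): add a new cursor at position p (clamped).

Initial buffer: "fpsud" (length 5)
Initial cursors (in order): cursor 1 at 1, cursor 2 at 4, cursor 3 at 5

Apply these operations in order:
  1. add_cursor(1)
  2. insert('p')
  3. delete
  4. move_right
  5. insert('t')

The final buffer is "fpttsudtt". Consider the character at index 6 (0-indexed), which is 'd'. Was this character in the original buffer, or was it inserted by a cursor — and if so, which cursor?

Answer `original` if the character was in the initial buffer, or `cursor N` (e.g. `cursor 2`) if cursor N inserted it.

Answer: original

Derivation:
After op 1 (add_cursor(1)): buffer="fpsud" (len 5), cursors c1@1 c4@1 c2@4 c3@5, authorship .....
After op 2 (insert('p')): buffer="fpppsupdp" (len 9), cursors c1@3 c4@3 c2@7 c3@9, authorship .14...2.3
After op 3 (delete): buffer="fpsud" (len 5), cursors c1@1 c4@1 c2@4 c3@5, authorship .....
After op 4 (move_right): buffer="fpsud" (len 5), cursors c1@2 c4@2 c2@5 c3@5, authorship .....
After op 5 (insert('t')): buffer="fpttsudtt" (len 9), cursors c1@4 c4@4 c2@9 c3@9, authorship ..14...23
Authorship (.=original, N=cursor N): . . 1 4 . . . 2 3
Index 6: author = original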